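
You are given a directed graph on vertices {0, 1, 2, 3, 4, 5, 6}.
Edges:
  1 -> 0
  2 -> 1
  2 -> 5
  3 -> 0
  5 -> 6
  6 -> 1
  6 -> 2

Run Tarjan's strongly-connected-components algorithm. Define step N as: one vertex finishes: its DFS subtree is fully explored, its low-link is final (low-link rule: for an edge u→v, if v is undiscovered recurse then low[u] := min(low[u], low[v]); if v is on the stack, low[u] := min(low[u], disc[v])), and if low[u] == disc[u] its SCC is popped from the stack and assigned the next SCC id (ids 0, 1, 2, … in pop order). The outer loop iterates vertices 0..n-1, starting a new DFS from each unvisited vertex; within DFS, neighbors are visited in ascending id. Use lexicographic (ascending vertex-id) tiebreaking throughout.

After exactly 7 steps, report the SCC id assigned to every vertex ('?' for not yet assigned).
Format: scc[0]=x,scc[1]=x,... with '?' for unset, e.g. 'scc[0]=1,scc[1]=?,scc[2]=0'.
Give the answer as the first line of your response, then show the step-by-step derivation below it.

scc[0]=0,scc[1]=1,scc[2]=2,scc[3]=3,scc[4]=4,scc[5]=2,scc[6]=2

step 1: low=(low[0]=0,low[1]=?,low[2]=?,low[3]=?,low[4]=?,low[5]=?,low[6]=?); scc=(scc[0]=0,scc[1]=?,scc[2]=?,scc[3]=?,scc[4]=?,scc[5]=?,scc[6]=?)
step 2: low=(low[0]=0,low[1]=1,low[2]=?,low[3]=?,low[4]=?,low[5]=?,low[6]=?); scc=(scc[0]=0,scc[1]=1,scc[2]=?,scc[3]=?,scc[4]=?,scc[5]=?,scc[6]=?)
step 3: low=(low[0]=0,low[1]=1,low[2]=2,low[3]=?,low[4]=?,low[5]=3,low[6]=2); scc=(scc[0]=0,scc[1]=1,scc[2]=?,scc[3]=?,scc[4]=?,scc[5]=?,scc[6]=?)
step 4: low=(low[0]=0,low[1]=1,low[2]=2,low[3]=?,low[4]=?,low[5]=2,low[6]=2); scc=(scc[0]=0,scc[1]=1,scc[2]=?,scc[3]=?,scc[4]=?,scc[5]=?,scc[6]=?)
step 5: low=(low[0]=0,low[1]=1,low[2]=2,low[3]=?,low[4]=?,low[5]=2,low[6]=2); scc=(scc[0]=0,scc[1]=1,scc[2]=2,scc[3]=?,scc[4]=?,scc[5]=2,scc[6]=2)
step 6: low=(low[0]=0,low[1]=1,low[2]=2,low[3]=5,low[4]=?,low[5]=2,low[6]=2); scc=(scc[0]=0,scc[1]=1,scc[2]=2,scc[3]=3,scc[4]=?,scc[5]=2,scc[6]=2)
step 7: low=(low[0]=0,low[1]=1,low[2]=2,low[3]=5,low[4]=6,low[5]=2,low[6]=2); scc=(scc[0]=0,scc[1]=1,scc[2]=2,scc[3]=3,scc[4]=4,scc[5]=2,scc[6]=2)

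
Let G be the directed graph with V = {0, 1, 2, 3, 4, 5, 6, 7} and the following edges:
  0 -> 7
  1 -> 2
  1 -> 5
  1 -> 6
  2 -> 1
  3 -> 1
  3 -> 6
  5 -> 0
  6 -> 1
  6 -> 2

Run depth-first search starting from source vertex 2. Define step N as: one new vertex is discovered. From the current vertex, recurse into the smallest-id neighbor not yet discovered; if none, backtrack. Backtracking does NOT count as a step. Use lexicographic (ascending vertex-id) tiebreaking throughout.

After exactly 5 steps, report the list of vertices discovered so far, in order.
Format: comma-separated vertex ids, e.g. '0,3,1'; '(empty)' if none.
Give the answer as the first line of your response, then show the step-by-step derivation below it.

2,1,5,0,7

step 1: discover 2; path=2; order=2
step 2: discover 1; path=2>1; order=2,1
step 3: discover 5; path=2>1>5; order=2,1,5
step 4: discover 0; path=2>1>5>0; order=2,1,5,0
step 5: discover 7; path=2>1>5>0>7; order=2,1,5,0,7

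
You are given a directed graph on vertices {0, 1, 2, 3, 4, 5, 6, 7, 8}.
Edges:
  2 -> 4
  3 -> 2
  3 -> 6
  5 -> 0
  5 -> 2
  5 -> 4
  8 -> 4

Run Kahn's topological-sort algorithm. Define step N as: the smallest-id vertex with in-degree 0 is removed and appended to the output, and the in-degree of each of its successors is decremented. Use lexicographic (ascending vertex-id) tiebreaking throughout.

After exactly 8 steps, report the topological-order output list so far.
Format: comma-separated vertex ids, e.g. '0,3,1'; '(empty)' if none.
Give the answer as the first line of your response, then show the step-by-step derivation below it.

1,3,5,0,2,6,7,8

step 1: output 1; order=[1]; indeg=(1,0,2,0,3,0,1,0,0)
step 2: output 3; order=[1,3]; indeg=(1,0,1,0,3,0,0,0,0)
step 3: output 5; order=[1,3,5]; indeg=(0,0,0,0,2,0,0,0,0)
step 4: output 0; order=[1,3,5,0]; indeg=(0,0,0,0,2,0,0,0,0)
step 5: output 2; order=[1,3,5,0,2]; indeg=(0,0,0,0,1,0,0,0,0)
step 6: output 6; order=[1,3,5,0,2,6]; indeg=(0,0,0,0,1,0,0,0,0)
step 7: output 7; order=[1,3,5,0,2,6,7]; indeg=(0,0,0,0,1,0,0,0,0)
step 8: output 8; order=[1,3,5,0,2,6,7,8]; indeg=(0,0,0,0,0,0,0,0,0)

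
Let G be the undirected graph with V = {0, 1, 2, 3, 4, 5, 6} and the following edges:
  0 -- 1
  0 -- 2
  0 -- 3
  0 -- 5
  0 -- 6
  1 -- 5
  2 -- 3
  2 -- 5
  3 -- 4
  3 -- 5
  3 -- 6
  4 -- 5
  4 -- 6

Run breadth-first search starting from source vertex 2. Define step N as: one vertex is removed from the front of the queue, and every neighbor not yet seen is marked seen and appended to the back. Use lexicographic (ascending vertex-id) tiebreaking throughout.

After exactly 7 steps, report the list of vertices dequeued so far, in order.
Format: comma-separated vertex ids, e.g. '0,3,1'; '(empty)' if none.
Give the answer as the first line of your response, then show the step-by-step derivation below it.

2,0,3,5,1,6,4

step 1: dequeue 2; queue=[0,3,5]; order=2
step 2: dequeue 0; queue=[3,5,1,6]; order=2,0
step 3: dequeue 3; queue=[5,1,6,4]; order=2,0,3
step 4: dequeue 5; queue=[1,6,4]; order=2,0,3,5
step 5: dequeue 1; queue=[6,4]; order=2,0,3,5,1
step 6: dequeue 6; queue=[4]; order=2,0,3,5,1,6
step 7: dequeue 4; queue=[(empty)]; order=2,0,3,5,1,6,4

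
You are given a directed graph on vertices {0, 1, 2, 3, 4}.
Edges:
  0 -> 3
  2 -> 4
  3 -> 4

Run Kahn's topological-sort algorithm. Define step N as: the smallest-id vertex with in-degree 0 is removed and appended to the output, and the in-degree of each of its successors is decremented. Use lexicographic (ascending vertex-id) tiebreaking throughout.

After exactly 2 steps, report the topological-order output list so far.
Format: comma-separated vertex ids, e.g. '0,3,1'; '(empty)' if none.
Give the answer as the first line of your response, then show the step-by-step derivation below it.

0,1

step 1: output 0; order=[0]; indeg=(0,0,0,0,2)
step 2: output 1; order=[0,1]; indeg=(0,0,0,0,2)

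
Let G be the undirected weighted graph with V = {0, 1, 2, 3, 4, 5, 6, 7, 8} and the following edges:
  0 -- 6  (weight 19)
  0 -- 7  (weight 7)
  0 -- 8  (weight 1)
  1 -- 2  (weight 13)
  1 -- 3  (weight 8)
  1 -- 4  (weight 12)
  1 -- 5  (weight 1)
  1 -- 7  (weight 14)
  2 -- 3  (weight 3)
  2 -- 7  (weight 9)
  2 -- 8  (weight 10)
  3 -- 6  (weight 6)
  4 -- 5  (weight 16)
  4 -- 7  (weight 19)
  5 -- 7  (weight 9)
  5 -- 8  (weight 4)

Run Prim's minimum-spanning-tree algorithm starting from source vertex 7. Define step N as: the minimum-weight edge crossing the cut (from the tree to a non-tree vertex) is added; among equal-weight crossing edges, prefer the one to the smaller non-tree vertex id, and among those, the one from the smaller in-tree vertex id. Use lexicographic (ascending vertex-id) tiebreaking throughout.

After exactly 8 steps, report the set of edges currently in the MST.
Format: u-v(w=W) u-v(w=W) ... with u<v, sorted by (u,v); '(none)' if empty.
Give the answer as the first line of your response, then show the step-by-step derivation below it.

0-7(w=7) 0-8(w=1) 1-3(w=8) 1-4(w=12) 1-5(w=1) 2-3(w=3) 3-6(w=6) 5-8(w=4)

step 1: add edge 0-7 (w=7); MST = {0-7(w=7)}
step 2: add edge 0-8 (w=1); MST = {0-7(w=7) 0-8(w=1)}
step 3: add edge 5-8 (w=4); MST = {0-7(w=7) 0-8(w=1) 5-8(w=4)}
step 4: add edge 1-5 (w=1); MST = {0-7(w=7) 0-8(w=1) 1-5(w=1) 5-8(w=4)}
step 5: add edge 1-3 (w=8); MST = {0-7(w=7) 0-8(w=1) 1-3(w=8) 1-5(w=1) 5-8(w=4)}
step 6: add edge 2-3 (w=3); MST = {0-7(w=7) 0-8(w=1) 1-3(w=8) 1-5(w=1) 2-3(w=3) 5-8(w=4)}
step 7: add edge 3-6 (w=6); MST = {0-7(w=7) 0-8(w=1) 1-3(w=8) 1-5(w=1) 2-3(w=3) 3-6(w=6) 5-8(w=4)}
step 8: add edge 1-4 (w=12); MST = {0-7(w=7) 0-8(w=1) 1-3(w=8) 1-4(w=12) 1-5(w=1) 2-3(w=3) 3-6(w=6) 5-8(w=4)}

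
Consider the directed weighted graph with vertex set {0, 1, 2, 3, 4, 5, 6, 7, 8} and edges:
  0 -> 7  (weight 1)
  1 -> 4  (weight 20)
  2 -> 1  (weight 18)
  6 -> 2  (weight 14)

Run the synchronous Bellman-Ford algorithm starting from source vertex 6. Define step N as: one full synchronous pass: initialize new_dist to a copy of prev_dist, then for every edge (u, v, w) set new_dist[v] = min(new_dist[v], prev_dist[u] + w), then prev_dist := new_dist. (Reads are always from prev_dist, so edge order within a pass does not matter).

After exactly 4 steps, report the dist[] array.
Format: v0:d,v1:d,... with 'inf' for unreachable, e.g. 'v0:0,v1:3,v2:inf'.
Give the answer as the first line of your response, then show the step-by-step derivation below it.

v0:inf,v1:32,v2:14,v3:inf,v4:52,v5:inf,v6:0,v7:inf,v8:inf

step 1: dist = v0:inf,v1:inf,v2:14,v3:inf,v4:inf,v5:inf,v6:0,v7:inf,v8:inf
step 2: dist = v0:inf,v1:32,v2:14,v3:inf,v4:inf,v5:inf,v6:0,v7:inf,v8:inf
step 3: dist = v0:inf,v1:32,v2:14,v3:inf,v4:52,v5:inf,v6:0,v7:inf,v8:inf
step 4: dist = v0:inf,v1:32,v2:14,v3:inf,v4:52,v5:inf,v6:0,v7:inf,v8:inf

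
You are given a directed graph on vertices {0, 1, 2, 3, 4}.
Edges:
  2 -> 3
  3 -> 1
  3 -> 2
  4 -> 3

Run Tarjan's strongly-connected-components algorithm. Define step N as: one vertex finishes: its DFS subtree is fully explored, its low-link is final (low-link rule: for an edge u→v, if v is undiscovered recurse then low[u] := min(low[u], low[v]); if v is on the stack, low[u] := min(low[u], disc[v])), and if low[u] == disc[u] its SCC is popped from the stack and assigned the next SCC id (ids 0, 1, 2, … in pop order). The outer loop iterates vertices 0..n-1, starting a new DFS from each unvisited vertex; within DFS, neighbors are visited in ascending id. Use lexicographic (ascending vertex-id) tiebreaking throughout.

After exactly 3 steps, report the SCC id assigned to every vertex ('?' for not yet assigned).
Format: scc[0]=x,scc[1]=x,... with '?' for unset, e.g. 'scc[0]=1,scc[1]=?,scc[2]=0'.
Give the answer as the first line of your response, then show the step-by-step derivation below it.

scc[0]=0,scc[1]=1,scc[2]=?,scc[3]=?,scc[4]=?

step 1: low=(low[0]=0,low[1]=?,low[2]=?,low[3]=?,low[4]=?); scc=(scc[0]=0,scc[1]=?,scc[2]=?,scc[3]=?,scc[4]=?)
step 2: low=(low[0]=0,low[1]=1,low[2]=?,low[3]=?,low[4]=?); scc=(scc[0]=0,scc[1]=1,scc[2]=?,scc[3]=?,scc[4]=?)
step 3: low=(low[0]=0,low[1]=1,low[2]=2,low[3]=2,low[4]=?); scc=(scc[0]=0,scc[1]=1,scc[2]=?,scc[3]=?,scc[4]=?)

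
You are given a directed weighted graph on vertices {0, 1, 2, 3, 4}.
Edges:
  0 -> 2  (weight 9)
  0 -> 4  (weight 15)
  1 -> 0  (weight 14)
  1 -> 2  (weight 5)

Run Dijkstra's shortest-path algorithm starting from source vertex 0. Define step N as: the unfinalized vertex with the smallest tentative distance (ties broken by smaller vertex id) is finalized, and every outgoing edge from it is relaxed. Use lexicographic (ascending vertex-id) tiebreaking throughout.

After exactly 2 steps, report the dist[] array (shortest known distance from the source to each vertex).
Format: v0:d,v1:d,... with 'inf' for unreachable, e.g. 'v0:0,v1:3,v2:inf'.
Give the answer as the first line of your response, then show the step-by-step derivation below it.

v0:0,v1:inf,v2:9,v3:inf,v4:15

step 1: dist = v0:0,v1:inf,v2:9,v3:inf,v4:15
step 2: dist = v0:0,v1:inf,v2:9,v3:inf,v4:15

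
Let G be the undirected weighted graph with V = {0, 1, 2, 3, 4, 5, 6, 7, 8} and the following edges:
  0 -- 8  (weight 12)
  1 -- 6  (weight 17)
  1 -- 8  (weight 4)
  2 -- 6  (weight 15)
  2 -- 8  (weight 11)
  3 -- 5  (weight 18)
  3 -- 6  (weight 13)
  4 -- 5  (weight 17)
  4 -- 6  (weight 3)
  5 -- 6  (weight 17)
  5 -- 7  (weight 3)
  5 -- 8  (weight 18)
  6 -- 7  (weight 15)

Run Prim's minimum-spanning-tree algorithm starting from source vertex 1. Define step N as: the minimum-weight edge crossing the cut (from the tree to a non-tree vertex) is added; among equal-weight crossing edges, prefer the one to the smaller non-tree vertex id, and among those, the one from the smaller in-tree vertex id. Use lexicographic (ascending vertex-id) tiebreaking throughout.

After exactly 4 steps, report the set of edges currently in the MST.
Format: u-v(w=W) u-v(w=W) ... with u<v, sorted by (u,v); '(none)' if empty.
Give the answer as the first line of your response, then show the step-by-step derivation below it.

0-8(w=12) 1-8(w=4) 2-6(w=15) 2-8(w=11)

step 1: add edge 1-8 (w=4); MST = {1-8(w=4)}
step 2: add edge 2-8 (w=11); MST = {1-8(w=4) 2-8(w=11)}
step 3: add edge 0-8 (w=12); MST = {0-8(w=12) 1-8(w=4) 2-8(w=11)}
step 4: add edge 2-6 (w=15); MST = {0-8(w=12) 1-8(w=4) 2-6(w=15) 2-8(w=11)}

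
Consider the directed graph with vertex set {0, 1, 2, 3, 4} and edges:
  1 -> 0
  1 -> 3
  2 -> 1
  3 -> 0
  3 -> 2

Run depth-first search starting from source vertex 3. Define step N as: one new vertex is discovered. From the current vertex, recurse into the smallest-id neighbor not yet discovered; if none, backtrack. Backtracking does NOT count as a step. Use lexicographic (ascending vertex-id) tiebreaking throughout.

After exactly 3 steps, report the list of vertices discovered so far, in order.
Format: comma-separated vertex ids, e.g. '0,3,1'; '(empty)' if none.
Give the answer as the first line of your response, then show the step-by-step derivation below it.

3,0,2

step 1: discover 3; path=3; order=3
step 2: discover 0; path=3>0; order=3,0
step 3: discover 2; path=3>2; order=3,0,2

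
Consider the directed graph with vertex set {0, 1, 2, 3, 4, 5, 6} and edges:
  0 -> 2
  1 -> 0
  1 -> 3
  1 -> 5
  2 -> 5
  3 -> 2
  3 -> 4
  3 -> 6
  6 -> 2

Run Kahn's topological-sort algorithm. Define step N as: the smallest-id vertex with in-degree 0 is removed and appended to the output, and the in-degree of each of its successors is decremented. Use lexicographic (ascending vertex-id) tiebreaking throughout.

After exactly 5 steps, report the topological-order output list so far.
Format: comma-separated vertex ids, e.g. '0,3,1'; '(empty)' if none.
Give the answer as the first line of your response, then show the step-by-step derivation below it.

1,0,3,4,6

step 1: output 1; order=[1]; indeg=(0,0,3,0,1,1,1)
step 2: output 0; order=[1,0]; indeg=(0,0,2,0,1,1,1)
step 3: output 3; order=[1,0,3]; indeg=(0,0,1,0,0,1,0)
step 4: output 4; order=[1,0,3,4]; indeg=(0,0,1,0,0,1,0)
step 5: output 6; order=[1,0,3,4,6]; indeg=(0,0,0,0,0,1,0)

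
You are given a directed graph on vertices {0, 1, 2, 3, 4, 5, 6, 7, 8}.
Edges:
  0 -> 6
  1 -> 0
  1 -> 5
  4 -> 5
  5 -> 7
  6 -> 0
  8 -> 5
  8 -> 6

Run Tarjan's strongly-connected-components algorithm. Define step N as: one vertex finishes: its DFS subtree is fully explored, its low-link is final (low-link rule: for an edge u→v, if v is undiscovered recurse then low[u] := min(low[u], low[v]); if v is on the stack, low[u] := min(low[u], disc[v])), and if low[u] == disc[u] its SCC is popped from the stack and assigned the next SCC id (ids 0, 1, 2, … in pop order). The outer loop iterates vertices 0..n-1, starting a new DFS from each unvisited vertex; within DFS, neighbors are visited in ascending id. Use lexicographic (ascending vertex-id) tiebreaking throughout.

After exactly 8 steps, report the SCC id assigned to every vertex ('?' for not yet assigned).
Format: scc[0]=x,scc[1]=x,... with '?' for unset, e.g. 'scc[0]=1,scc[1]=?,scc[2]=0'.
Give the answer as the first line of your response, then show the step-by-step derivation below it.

scc[0]=0,scc[1]=3,scc[2]=4,scc[3]=5,scc[4]=6,scc[5]=2,scc[6]=0,scc[7]=1,scc[8]=?

step 1: low=(low[0]=0,low[1]=?,low[2]=?,low[3]=?,low[4]=?,low[5]=?,low[6]=0,low[7]=?,low[8]=?); scc=(scc[0]=?,scc[1]=?,scc[2]=?,scc[3]=?,scc[4]=?,scc[5]=?,scc[6]=?,scc[7]=?,scc[8]=?)
step 2: low=(low[0]=0,low[1]=?,low[2]=?,low[3]=?,low[4]=?,low[5]=?,low[6]=0,low[7]=?,low[8]=?); scc=(scc[0]=0,scc[1]=?,scc[2]=?,scc[3]=?,scc[4]=?,scc[5]=?,scc[6]=0,scc[7]=?,scc[8]=?)
step 3: low=(low[0]=0,low[1]=2,low[2]=?,low[3]=?,low[4]=?,low[5]=3,low[6]=0,low[7]=4,low[8]=?); scc=(scc[0]=0,scc[1]=?,scc[2]=?,scc[3]=?,scc[4]=?,scc[5]=?,scc[6]=0,scc[7]=1,scc[8]=?)
step 4: low=(low[0]=0,low[1]=2,low[2]=?,low[3]=?,low[4]=?,low[5]=3,low[6]=0,low[7]=4,low[8]=?); scc=(scc[0]=0,scc[1]=?,scc[2]=?,scc[3]=?,scc[4]=?,scc[5]=2,scc[6]=0,scc[7]=1,scc[8]=?)
step 5: low=(low[0]=0,low[1]=2,low[2]=?,low[3]=?,low[4]=?,low[5]=3,low[6]=0,low[7]=4,low[8]=?); scc=(scc[0]=0,scc[1]=3,scc[2]=?,scc[3]=?,scc[4]=?,scc[5]=2,scc[6]=0,scc[7]=1,scc[8]=?)
step 6: low=(low[0]=0,low[1]=2,low[2]=5,low[3]=?,low[4]=?,low[5]=3,low[6]=0,low[7]=4,low[8]=?); scc=(scc[0]=0,scc[1]=3,scc[2]=4,scc[3]=?,scc[4]=?,scc[5]=2,scc[6]=0,scc[7]=1,scc[8]=?)
step 7: low=(low[0]=0,low[1]=2,low[2]=5,low[3]=6,low[4]=?,low[5]=3,low[6]=0,low[7]=4,low[8]=?); scc=(scc[0]=0,scc[1]=3,scc[2]=4,scc[3]=5,scc[4]=?,scc[5]=2,scc[6]=0,scc[7]=1,scc[8]=?)
step 8: low=(low[0]=0,low[1]=2,low[2]=5,low[3]=6,low[4]=7,low[5]=3,low[6]=0,low[7]=4,low[8]=?); scc=(scc[0]=0,scc[1]=3,scc[2]=4,scc[3]=5,scc[4]=6,scc[5]=2,scc[6]=0,scc[7]=1,scc[8]=?)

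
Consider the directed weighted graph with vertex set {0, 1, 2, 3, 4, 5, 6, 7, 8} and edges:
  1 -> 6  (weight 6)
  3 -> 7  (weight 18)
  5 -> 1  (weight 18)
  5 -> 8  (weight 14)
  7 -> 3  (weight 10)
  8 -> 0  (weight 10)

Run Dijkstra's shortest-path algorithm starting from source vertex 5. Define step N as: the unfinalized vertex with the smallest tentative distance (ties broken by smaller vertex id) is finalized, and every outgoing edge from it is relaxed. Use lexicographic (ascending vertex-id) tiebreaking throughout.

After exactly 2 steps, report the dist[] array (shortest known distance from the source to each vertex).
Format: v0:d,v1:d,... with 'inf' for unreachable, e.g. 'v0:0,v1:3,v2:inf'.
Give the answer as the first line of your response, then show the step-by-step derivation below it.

v0:24,v1:18,v2:inf,v3:inf,v4:inf,v5:0,v6:inf,v7:inf,v8:14

step 1: dist = v0:inf,v1:18,v2:inf,v3:inf,v4:inf,v5:0,v6:inf,v7:inf,v8:14
step 2: dist = v0:24,v1:18,v2:inf,v3:inf,v4:inf,v5:0,v6:inf,v7:inf,v8:14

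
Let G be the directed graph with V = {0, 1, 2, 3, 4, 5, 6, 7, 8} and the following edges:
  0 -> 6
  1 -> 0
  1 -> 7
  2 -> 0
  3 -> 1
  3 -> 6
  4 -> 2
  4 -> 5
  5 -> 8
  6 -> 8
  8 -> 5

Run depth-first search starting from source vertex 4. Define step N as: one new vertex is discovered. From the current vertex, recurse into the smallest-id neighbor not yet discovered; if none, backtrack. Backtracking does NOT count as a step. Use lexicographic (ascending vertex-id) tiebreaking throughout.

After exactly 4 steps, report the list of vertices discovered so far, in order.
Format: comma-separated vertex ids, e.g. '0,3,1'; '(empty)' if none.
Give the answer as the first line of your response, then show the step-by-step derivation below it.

4,2,0,6

step 1: discover 4; path=4; order=4
step 2: discover 2; path=4>2; order=4,2
step 3: discover 0; path=4>2>0; order=4,2,0
step 4: discover 6; path=4>2>0>6; order=4,2,0,6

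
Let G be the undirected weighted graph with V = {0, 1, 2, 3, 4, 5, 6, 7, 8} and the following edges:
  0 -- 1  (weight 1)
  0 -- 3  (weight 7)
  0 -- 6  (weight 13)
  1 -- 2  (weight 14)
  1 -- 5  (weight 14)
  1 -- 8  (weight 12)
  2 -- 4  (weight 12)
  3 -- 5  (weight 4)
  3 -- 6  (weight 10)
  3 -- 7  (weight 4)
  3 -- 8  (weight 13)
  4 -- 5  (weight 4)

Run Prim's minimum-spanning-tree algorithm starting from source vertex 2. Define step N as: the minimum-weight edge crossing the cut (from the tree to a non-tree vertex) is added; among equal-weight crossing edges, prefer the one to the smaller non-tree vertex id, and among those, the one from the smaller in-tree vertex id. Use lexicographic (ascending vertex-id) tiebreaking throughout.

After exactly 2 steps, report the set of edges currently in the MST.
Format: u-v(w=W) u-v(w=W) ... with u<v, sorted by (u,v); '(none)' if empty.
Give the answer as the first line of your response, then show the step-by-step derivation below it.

2-4(w=12) 4-5(w=4)

step 1: add edge 2-4 (w=12); MST = {2-4(w=12)}
step 2: add edge 4-5 (w=4); MST = {2-4(w=12) 4-5(w=4)}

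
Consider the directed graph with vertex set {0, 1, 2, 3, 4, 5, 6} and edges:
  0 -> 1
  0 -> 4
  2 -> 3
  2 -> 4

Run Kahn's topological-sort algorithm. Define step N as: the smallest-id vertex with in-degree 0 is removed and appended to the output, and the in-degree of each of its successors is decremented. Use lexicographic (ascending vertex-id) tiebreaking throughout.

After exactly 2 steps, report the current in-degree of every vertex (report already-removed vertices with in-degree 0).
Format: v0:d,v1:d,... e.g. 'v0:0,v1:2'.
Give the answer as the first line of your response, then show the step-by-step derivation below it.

v0:0,v1:0,v2:0,v3:1,v4:1,v5:0,v6:0

step 1: output 0; order=[0]; indeg=(0,0,0,1,1,0,0)
step 2: output 1; order=[0,1]; indeg=(0,0,0,1,1,0,0)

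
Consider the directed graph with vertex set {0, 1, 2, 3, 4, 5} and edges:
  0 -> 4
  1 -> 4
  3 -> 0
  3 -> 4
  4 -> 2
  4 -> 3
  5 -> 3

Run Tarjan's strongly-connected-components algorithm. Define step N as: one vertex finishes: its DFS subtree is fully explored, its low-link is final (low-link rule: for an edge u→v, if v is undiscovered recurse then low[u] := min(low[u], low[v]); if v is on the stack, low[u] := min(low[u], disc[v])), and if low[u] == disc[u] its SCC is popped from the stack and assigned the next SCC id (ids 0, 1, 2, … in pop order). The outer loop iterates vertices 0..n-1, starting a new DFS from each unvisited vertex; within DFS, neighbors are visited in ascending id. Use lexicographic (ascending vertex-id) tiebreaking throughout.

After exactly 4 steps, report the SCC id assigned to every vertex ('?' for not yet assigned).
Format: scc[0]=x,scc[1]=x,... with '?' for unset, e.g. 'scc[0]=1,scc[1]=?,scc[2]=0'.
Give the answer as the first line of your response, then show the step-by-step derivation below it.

scc[0]=1,scc[1]=?,scc[2]=0,scc[3]=1,scc[4]=1,scc[5]=?

step 1: low=(low[0]=0,low[1]=?,low[2]=2,low[3]=?,low[4]=1,low[5]=?); scc=(scc[0]=?,scc[1]=?,scc[2]=0,scc[3]=?,scc[4]=?,scc[5]=?)
step 2: low=(low[0]=0,low[1]=?,low[2]=2,low[3]=0,low[4]=1,low[5]=?); scc=(scc[0]=?,scc[1]=?,scc[2]=0,scc[3]=?,scc[4]=?,scc[5]=?)
step 3: low=(low[0]=0,low[1]=?,low[2]=2,low[3]=0,low[4]=0,low[5]=?); scc=(scc[0]=?,scc[1]=?,scc[2]=0,scc[3]=?,scc[4]=?,scc[5]=?)
step 4: low=(low[0]=0,low[1]=?,low[2]=2,low[3]=0,low[4]=0,low[5]=?); scc=(scc[0]=1,scc[1]=?,scc[2]=0,scc[3]=1,scc[4]=1,scc[5]=?)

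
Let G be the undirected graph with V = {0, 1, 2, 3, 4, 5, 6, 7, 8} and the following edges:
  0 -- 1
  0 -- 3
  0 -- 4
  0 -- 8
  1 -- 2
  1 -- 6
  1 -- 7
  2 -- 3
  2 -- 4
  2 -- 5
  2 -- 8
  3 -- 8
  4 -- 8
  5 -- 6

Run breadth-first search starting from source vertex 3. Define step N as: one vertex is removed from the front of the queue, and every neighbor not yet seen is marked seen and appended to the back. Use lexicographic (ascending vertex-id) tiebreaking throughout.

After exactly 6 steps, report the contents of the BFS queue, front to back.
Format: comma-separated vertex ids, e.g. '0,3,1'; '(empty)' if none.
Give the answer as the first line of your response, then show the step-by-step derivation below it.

5,6,7

step 1: dequeue 3; queue=[0,2,8]; order=3
step 2: dequeue 0; queue=[2,8,1,4]; order=3,0
step 3: dequeue 2; queue=[8,1,4,5]; order=3,0,2
step 4: dequeue 8; queue=[1,4,5]; order=3,0,2,8
step 5: dequeue 1; queue=[4,5,6,7]; order=3,0,2,8,1
step 6: dequeue 4; queue=[5,6,7]; order=3,0,2,8,1,4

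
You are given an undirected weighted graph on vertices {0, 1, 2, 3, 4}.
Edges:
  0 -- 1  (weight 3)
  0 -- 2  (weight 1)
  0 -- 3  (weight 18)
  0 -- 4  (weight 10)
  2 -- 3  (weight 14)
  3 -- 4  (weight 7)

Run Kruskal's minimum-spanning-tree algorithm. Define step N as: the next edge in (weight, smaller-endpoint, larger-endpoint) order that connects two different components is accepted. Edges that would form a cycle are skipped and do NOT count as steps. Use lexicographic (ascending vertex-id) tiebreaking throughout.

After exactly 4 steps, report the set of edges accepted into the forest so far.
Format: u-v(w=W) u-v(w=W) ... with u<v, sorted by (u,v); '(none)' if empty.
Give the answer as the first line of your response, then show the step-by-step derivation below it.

0-1(w=3) 0-2(w=1) 0-4(w=10) 3-4(w=7)

step 1: add edge 0-2 (w=1); MST = {0-2(w=1)}
step 2: add edge 0-1 (w=3); MST = {0-1(w=3) 0-2(w=1)}
step 3: add edge 3-4 (w=7); MST = {0-1(w=3) 0-2(w=1) 3-4(w=7)}
step 4: add edge 0-4 (w=10); MST = {0-1(w=3) 0-2(w=1) 0-4(w=10) 3-4(w=7)}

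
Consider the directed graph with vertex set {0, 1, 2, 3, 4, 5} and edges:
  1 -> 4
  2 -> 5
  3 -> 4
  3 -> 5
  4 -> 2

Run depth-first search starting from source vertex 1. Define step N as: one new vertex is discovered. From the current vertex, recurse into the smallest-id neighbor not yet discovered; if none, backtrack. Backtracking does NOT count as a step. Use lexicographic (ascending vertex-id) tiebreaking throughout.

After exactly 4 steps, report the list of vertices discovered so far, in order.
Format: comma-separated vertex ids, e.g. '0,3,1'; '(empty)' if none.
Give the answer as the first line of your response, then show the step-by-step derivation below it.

1,4,2,5

step 1: discover 1; path=1; order=1
step 2: discover 4; path=1>4; order=1,4
step 3: discover 2; path=1>4>2; order=1,4,2
step 4: discover 5; path=1>4>2>5; order=1,4,2,5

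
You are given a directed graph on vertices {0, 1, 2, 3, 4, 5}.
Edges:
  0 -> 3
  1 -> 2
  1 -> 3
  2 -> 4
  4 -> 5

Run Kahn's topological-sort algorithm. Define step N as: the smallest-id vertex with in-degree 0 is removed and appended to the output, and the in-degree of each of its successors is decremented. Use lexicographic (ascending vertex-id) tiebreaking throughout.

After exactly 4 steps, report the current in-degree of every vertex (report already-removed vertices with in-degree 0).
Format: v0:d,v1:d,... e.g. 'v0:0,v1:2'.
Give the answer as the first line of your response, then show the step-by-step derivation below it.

v0:0,v1:0,v2:0,v3:0,v4:0,v5:1

step 1: output 0; order=[0]; indeg=(0,0,1,1,1,1)
step 2: output 1; order=[0,1]; indeg=(0,0,0,0,1,1)
step 3: output 2; order=[0,1,2]; indeg=(0,0,0,0,0,1)
step 4: output 3; order=[0,1,2,3]; indeg=(0,0,0,0,0,1)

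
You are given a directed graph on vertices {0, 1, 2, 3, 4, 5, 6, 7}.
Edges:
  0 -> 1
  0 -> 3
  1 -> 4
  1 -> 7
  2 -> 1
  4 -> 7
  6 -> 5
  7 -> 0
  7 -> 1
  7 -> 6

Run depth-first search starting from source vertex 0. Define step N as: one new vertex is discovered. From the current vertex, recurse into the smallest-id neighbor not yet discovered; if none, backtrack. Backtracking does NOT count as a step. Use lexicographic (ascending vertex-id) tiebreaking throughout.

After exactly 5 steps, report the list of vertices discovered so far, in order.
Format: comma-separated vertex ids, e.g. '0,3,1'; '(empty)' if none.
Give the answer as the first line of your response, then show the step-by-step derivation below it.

0,1,4,7,6

step 1: discover 0; path=0; order=0
step 2: discover 1; path=0>1; order=0,1
step 3: discover 4; path=0>1>4; order=0,1,4
step 4: discover 7; path=0>1>4>7; order=0,1,4,7
step 5: discover 6; path=0>1>4>7>6; order=0,1,4,7,6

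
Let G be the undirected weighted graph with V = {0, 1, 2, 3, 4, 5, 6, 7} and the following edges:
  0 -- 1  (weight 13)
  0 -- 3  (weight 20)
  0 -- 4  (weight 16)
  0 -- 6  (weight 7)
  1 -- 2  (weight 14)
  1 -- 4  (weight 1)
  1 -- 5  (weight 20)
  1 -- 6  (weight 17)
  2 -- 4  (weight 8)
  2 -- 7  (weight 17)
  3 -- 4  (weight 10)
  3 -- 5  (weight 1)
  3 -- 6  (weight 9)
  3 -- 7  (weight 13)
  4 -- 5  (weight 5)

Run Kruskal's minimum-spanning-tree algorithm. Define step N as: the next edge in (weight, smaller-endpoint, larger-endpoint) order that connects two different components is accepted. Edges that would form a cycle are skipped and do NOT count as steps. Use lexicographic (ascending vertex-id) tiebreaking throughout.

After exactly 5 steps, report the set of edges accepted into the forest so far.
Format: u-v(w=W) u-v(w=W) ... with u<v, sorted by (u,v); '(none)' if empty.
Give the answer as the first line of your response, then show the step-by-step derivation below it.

0-6(w=7) 1-4(w=1) 2-4(w=8) 3-5(w=1) 4-5(w=5)

step 1: add edge 1-4 (w=1); MST = {1-4(w=1)}
step 2: add edge 3-5 (w=1); MST = {1-4(w=1) 3-5(w=1)}
step 3: add edge 4-5 (w=5); MST = {1-4(w=1) 3-5(w=1) 4-5(w=5)}
step 4: add edge 0-6 (w=7); MST = {0-6(w=7) 1-4(w=1) 3-5(w=1) 4-5(w=5)}
step 5: add edge 2-4 (w=8); MST = {0-6(w=7) 1-4(w=1) 2-4(w=8) 3-5(w=1) 4-5(w=5)}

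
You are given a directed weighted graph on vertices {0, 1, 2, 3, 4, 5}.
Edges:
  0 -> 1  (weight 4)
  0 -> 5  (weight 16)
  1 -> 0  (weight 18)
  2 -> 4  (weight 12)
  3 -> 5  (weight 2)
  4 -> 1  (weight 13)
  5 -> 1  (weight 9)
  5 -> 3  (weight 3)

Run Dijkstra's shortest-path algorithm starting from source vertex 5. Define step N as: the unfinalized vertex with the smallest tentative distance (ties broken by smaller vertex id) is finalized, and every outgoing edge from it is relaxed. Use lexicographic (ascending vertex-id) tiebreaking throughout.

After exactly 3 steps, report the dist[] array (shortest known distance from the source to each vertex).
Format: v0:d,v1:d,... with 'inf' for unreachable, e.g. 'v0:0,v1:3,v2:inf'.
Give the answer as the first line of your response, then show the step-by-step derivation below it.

v0:27,v1:9,v2:inf,v3:3,v4:inf,v5:0

step 1: dist = v0:inf,v1:9,v2:inf,v3:3,v4:inf,v5:0
step 2: dist = v0:inf,v1:9,v2:inf,v3:3,v4:inf,v5:0
step 3: dist = v0:27,v1:9,v2:inf,v3:3,v4:inf,v5:0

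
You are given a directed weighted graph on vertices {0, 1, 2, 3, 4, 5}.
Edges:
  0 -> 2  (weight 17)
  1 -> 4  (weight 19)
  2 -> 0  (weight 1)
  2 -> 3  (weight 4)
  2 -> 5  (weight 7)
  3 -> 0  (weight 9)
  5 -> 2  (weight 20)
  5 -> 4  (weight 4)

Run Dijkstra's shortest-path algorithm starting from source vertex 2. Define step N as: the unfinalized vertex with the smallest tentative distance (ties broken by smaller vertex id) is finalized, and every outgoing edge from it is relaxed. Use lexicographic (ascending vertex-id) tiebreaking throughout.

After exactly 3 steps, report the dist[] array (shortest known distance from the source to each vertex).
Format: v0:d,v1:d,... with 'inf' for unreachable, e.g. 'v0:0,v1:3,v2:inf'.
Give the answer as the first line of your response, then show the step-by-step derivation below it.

v0:1,v1:inf,v2:0,v3:4,v4:inf,v5:7

step 1: dist = v0:1,v1:inf,v2:0,v3:4,v4:inf,v5:7
step 2: dist = v0:1,v1:inf,v2:0,v3:4,v4:inf,v5:7
step 3: dist = v0:1,v1:inf,v2:0,v3:4,v4:inf,v5:7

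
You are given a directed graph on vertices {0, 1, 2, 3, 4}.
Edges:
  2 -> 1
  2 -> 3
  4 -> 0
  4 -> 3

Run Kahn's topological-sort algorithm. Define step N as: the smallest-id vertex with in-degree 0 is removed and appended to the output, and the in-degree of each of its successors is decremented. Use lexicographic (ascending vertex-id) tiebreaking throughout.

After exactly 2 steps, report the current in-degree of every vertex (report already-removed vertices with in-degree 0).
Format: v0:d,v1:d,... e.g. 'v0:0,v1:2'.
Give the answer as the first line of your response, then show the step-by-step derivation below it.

v0:1,v1:0,v2:0,v3:1,v4:0

step 1: output 2; order=[2]; indeg=(1,0,0,1,0)
step 2: output 1; order=[2,1]; indeg=(1,0,0,1,0)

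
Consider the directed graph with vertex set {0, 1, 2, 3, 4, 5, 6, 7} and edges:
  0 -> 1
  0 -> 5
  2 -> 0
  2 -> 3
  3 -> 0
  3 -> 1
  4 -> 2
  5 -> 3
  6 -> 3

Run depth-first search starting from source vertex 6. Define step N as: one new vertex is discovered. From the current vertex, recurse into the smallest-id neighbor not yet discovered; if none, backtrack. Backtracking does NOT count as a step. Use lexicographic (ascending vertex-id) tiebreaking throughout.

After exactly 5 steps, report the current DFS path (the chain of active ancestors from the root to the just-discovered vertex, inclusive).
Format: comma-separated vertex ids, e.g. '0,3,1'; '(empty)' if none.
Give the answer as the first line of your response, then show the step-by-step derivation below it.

6,3,0,5

step 1: discover 6; path=6; order=6
step 2: discover 3; path=6>3; order=6,3
step 3: discover 0; path=6>3>0; order=6,3,0
step 4: discover 1; path=6>3>0>1; order=6,3,0,1
step 5: discover 5; path=6>3>0>5; order=6,3,0,1,5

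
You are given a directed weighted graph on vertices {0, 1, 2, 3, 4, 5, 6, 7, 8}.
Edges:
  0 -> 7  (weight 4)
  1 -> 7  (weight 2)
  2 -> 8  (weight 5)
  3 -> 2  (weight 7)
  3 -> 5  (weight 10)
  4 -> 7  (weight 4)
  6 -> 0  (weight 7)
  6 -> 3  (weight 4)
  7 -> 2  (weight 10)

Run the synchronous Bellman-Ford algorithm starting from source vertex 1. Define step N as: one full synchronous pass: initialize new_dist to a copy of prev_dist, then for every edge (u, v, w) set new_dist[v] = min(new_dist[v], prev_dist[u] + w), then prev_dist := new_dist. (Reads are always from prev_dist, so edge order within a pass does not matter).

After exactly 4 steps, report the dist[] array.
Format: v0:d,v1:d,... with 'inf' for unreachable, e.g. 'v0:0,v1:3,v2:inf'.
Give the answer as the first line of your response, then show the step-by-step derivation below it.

v0:inf,v1:0,v2:12,v3:inf,v4:inf,v5:inf,v6:inf,v7:2,v8:17

step 1: dist = v0:inf,v1:0,v2:inf,v3:inf,v4:inf,v5:inf,v6:inf,v7:2,v8:inf
step 2: dist = v0:inf,v1:0,v2:12,v3:inf,v4:inf,v5:inf,v6:inf,v7:2,v8:inf
step 3: dist = v0:inf,v1:0,v2:12,v3:inf,v4:inf,v5:inf,v6:inf,v7:2,v8:17
step 4: dist = v0:inf,v1:0,v2:12,v3:inf,v4:inf,v5:inf,v6:inf,v7:2,v8:17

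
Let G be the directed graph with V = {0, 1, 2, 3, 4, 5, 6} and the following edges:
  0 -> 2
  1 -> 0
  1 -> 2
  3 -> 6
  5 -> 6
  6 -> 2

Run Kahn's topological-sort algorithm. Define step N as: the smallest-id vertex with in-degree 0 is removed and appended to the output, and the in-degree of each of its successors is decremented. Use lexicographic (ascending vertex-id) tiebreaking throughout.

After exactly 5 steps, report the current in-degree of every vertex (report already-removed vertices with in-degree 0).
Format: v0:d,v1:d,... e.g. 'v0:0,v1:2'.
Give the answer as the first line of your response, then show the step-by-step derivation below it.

v0:0,v1:0,v2:1,v3:0,v4:0,v5:0,v6:0

step 1: output 1; order=[1]; indeg=(0,0,2,0,0,0,2)
step 2: output 0; order=[1,0]; indeg=(0,0,1,0,0,0,2)
step 3: output 3; order=[1,0,3]; indeg=(0,0,1,0,0,0,1)
step 4: output 4; order=[1,0,3,4]; indeg=(0,0,1,0,0,0,1)
step 5: output 5; order=[1,0,3,4,5]; indeg=(0,0,1,0,0,0,0)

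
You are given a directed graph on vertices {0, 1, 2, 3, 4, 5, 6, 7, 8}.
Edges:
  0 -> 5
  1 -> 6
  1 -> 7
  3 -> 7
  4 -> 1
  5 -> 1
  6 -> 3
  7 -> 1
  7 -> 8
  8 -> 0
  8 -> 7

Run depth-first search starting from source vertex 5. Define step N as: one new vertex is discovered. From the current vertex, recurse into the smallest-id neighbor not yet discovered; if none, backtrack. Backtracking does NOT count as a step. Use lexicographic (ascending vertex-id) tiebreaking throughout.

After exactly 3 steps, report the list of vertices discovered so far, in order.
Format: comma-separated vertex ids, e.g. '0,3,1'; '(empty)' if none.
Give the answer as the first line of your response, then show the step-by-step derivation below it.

5,1,6

step 1: discover 5; path=5; order=5
step 2: discover 1; path=5>1; order=5,1
step 3: discover 6; path=5>1>6; order=5,1,6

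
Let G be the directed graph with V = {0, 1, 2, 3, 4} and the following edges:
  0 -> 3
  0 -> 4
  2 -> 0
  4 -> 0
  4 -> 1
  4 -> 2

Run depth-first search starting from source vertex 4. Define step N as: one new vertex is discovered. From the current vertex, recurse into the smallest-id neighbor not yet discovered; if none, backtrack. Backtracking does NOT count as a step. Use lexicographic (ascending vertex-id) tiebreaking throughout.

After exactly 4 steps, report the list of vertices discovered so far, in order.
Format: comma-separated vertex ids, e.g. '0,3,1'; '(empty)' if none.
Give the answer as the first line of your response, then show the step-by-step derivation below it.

4,0,3,1

step 1: discover 4; path=4; order=4
step 2: discover 0; path=4>0; order=4,0
step 3: discover 3; path=4>0>3; order=4,0,3
step 4: discover 1; path=4>1; order=4,0,3,1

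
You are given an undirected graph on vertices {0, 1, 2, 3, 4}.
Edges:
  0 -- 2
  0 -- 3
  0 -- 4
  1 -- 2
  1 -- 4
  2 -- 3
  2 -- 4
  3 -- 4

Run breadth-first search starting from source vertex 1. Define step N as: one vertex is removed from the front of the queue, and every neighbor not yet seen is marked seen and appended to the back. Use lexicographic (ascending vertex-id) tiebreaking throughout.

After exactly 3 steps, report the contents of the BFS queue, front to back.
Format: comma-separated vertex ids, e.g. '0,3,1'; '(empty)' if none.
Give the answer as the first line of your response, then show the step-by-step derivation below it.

0,3

step 1: dequeue 1; queue=[2,4]; order=1
step 2: dequeue 2; queue=[4,0,3]; order=1,2
step 3: dequeue 4; queue=[0,3]; order=1,2,4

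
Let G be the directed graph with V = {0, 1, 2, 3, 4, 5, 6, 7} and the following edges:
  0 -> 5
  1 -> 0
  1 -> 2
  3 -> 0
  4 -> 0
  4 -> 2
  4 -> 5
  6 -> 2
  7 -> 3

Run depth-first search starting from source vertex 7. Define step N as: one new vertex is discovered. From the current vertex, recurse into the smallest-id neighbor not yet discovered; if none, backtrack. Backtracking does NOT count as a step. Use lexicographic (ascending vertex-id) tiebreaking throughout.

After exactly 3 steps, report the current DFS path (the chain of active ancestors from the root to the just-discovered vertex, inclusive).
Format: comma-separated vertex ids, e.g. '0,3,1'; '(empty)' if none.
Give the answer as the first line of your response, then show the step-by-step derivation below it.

7,3,0

step 1: discover 7; path=7; order=7
step 2: discover 3; path=7>3; order=7,3
step 3: discover 0; path=7>3>0; order=7,3,0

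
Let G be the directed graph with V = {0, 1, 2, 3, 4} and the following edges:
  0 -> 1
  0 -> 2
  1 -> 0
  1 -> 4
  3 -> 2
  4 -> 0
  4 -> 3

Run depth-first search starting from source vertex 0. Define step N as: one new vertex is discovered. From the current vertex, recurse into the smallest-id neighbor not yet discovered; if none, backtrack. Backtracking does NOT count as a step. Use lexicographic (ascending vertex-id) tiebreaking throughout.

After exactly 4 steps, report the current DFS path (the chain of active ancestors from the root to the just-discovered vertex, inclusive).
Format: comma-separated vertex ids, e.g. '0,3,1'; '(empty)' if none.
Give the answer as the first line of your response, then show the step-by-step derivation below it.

0,1,4,3

step 1: discover 0; path=0; order=0
step 2: discover 1; path=0>1; order=0,1
step 3: discover 4; path=0>1>4; order=0,1,4
step 4: discover 3; path=0>1>4>3; order=0,1,4,3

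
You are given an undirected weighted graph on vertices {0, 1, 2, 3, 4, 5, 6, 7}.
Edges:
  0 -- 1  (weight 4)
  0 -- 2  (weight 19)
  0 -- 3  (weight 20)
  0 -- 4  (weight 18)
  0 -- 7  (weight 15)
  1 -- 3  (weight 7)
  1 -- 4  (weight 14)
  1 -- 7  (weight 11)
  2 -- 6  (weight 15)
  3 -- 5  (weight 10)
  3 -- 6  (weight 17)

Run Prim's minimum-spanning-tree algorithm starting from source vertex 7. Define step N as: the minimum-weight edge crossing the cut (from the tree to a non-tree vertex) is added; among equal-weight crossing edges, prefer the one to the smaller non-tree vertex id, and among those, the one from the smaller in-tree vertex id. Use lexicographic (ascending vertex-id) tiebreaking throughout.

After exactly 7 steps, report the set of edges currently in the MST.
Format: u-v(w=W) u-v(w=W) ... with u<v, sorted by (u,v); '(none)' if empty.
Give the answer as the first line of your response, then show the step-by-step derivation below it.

0-1(w=4) 1-3(w=7) 1-4(w=14) 1-7(w=11) 2-6(w=15) 3-5(w=10) 3-6(w=17)

step 1: add edge 1-7 (w=11); MST = {1-7(w=11)}
step 2: add edge 0-1 (w=4); MST = {0-1(w=4) 1-7(w=11)}
step 3: add edge 1-3 (w=7); MST = {0-1(w=4) 1-3(w=7) 1-7(w=11)}
step 4: add edge 3-5 (w=10); MST = {0-1(w=4) 1-3(w=7) 1-7(w=11) 3-5(w=10)}
step 5: add edge 1-4 (w=14); MST = {0-1(w=4) 1-3(w=7) 1-4(w=14) 1-7(w=11) 3-5(w=10)}
step 6: add edge 3-6 (w=17); MST = {0-1(w=4) 1-3(w=7) 1-4(w=14) 1-7(w=11) 3-5(w=10) 3-6(w=17)}
step 7: add edge 2-6 (w=15); MST = {0-1(w=4) 1-3(w=7) 1-4(w=14) 1-7(w=11) 2-6(w=15) 3-5(w=10) 3-6(w=17)}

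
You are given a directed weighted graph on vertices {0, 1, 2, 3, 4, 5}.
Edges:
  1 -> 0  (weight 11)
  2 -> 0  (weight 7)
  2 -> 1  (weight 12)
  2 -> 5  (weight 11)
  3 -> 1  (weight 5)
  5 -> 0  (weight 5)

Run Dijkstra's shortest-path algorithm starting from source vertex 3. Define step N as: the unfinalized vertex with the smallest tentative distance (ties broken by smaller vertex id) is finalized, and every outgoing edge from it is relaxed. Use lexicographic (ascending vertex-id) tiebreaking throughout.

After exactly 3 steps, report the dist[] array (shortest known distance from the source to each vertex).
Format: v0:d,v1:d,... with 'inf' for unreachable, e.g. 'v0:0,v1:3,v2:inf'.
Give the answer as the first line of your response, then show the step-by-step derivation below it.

v0:16,v1:5,v2:inf,v3:0,v4:inf,v5:inf

step 1: dist = v0:inf,v1:5,v2:inf,v3:0,v4:inf,v5:inf
step 2: dist = v0:16,v1:5,v2:inf,v3:0,v4:inf,v5:inf
step 3: dist = v0:16,v1:5,v2:inf,v3:0,v4:inf,v5:inf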